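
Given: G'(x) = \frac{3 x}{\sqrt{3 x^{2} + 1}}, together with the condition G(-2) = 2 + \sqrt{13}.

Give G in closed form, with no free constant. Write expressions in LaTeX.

G'(x) matches the chain-rule pattern g'(h)*h' with inner function h(x) = 3 x^{2} + 1; substituting u = h(x) collapses the integral.
A general antiderivative is \sqrt{3 x^{2} + 1} + C.
The condition gives C = 2 + \sqrt{13} - (\sqrt{13}) = 2.
So G(x) = \sqrt{3 x^{2} + 1} + 2.
Check: d/dx[\sqrt{3 x^{2} + 1} + 2] = \frac{3 x}{\sqrt{3 x^{2} + 1}} = G'(x).

G(x) = \sqrt{3 x^{2} + 1} + 2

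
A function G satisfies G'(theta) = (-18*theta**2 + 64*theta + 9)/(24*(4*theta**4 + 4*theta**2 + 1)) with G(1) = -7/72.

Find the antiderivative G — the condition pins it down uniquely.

G(theta) = (9*theta - 16)/(24*(2*theta**2 + 1))

Recognize the product-rule pattern: G'(theta) = u'v + uv' with u = 1/(4*theta**2 + 2), v = 3*theta/4 - 4/3, so integration by parts undoes it.
A general antiderivative is (3*theta/4 - 4/3)/(4*theta**2 + 2) + C.
The condition gives C = -7/72 - (-7/72) = 0.
So G(theta) = (9*theta - 16)/(24*(2*theta**2 + 1)).
Check: d/dtheta[(9*theta - 16)/(24*(2*theta**2 + 1))] = (-18*theta**2 + 64*theta + 9)/(96*theta**4 + 96*theta**2 + 24), which equals G'(theta).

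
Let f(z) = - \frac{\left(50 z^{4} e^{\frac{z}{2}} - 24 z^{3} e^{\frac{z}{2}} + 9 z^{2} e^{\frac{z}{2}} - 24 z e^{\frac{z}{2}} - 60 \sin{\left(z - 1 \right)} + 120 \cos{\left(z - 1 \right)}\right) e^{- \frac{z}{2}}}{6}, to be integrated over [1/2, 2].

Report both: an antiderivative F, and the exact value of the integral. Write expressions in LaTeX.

Any candidate F(z) must reproduce f(z) exactly when differentiated.
F(z) = - \frac{\left(10 z^{5} e^{\frac{z}{2}} - 6 z^{4} e^{\frac{z}{2}} + 3 z^{3} e^{\frac{z}{2}} - 12 z^{2} e^{\frac{z}{2}} + 120 \sin{\left(z - 1 \right)}\right) e^{- \frac{z}{2}}}{6} is an antiderivative of f.
Check: d/dz[- \frac{\left(10 z^{5} e^{\frac{z}{2}} - 6 z^{4} e^{\frac{z}{2}} + 3 z^{3} e^{\frac{z}{2}} - 12 z^{2} e^{\frac{z}{2}} + 120 \sin{\left(z - 1 \right)}\right) e^{- \frac{z}{2}}}{6}] = \frac{\left(- 50 z^{4} e^{\frac{z}{2}} + 24 z^{3} e^{\frac{z}{2}} - 9 z^{2} e^{\frac{z}{2}} + 24 z e^{\frac{z}{2}} + 60 \sin{\left(z - 1 \right)} - 120 \cos{\left(z - 1 \right)}\right) e^{- \frac{z}{2}}}{6}, which equals f(z).
F(2) = - \frac{100}{3} - \frac{20 \sin{\left(1 \right)}}{e}; F(1/2) = \frac{43}{96} + \frac{20 \sin{\left(\frac{1}{2} \right)}}{e^{\frac{1}{4}}}.
Integral = F(2) - F(1/2) = - \frac{1081}{32} - \frac{20 \sin{\left(\frac{1}{2} \right)}}{e^{\frac{1}{4}}} - \frac{20 \sin{\left(1 \right)}}{e}.

Antiderivative: F(z) = - \frac{\left(10 z^{5} e^{\frac{z}{2}} - 6 z^{4} e^{\frac{z}{2}} + 3 z^{3} e^{\frac{z}{2}} - 12 z^{2} e^{\frac{z}{2}} + 120 \sin{\left(z - 1 \right)}\right) e^{- \frac{z}{2}}}{6}; value = - \frac{1081}{32} - \frac{20 \sin{\left(\frac{1}{2} \right)}}{e^{\frac{1}{4}}} - \frac{20 \sin{\left(1 \right)}}{e}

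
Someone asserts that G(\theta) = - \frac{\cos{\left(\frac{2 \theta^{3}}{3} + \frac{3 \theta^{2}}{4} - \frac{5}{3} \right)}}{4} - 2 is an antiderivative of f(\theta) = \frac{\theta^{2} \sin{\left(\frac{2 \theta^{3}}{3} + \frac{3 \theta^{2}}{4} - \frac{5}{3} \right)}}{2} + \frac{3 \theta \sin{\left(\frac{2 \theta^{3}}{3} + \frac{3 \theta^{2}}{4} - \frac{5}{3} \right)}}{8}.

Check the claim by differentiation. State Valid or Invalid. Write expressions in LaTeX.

Valid - differentiating G returns exactly f.

d/d\theta[G] = \frac{\theta^{2} \sin{\left(\frac{2 \theta^{3}}{3} + \frac{3 \theta^{2}}{4} - \frac{5}{3} \right)}}{2} + \frac{3 \theta \sin{\left(\frac{2 \theta^{3}}{3} + \frac{3 \theta^{2}}{4} - \frac{5}{3} \right)}}{8}
This equals f(\theta) exactly, so the claim holds.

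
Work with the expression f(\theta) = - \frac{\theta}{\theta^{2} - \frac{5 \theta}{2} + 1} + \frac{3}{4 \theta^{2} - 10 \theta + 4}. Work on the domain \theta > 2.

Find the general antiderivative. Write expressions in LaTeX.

Factor the denominator (2 \left(\theta - 2\right) \left(2 \theta - 1\right)) and decompose: f = - \frac{1}{3 \left(2 \theta - 1\right)} - \frac{5}{6 \left(\theta - 2\right)}; each piece integrates to a log, atan, or power term.
Check: d/d\theta[- \frac{5 \log{\left(\theta - 2 \right)}}{6} - \frac{\log{\left(\theta - \frac{1}{2} \right)}}{6}] = \frac{3 - 4 \theta}{4 \theta^{2} - 10 \theta + 4}, which equals f(\theta).

F(\theta) = - \frac{5 \log{\left(\theta - 2 \right)}}{6} - \frac{\log{\left(\theta - \frac{1}{2} \right)}}{6} + C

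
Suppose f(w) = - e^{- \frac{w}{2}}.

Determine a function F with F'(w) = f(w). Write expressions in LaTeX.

An antiderivative F(w) passes only if d/dw[F] lands on f(w) exactly.
Check: d/dw[2 e^{- \frac{w}{2}}] = - e^{- \frac{w}{2}} = f(w).

An antiderivative is F(w) = 2 e^{- \frac{w}{2}}.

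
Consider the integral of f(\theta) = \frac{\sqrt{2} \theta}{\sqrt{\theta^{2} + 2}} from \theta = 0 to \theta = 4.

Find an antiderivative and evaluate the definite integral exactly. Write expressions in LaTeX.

f matches the chain-rule pattern g'(h)*h' with inner function h(\theta) = \frac{\theta^{2}}{2} + 1; substituting u = h(\theta) collapses the integral.
F(\theta) = \sqrt{2} \sqrt{\theta^{2} + 2} is an antiderivative of f.
Check: d/d\theta[\sqrt{2} \sqrt{\theta^{2} + 2}] = \frac{\sqrt{2} \theta}{\sqrt{\theta^{2} + 2}} = f(\theta).
F(4) = 6; F(0) = 2.
Integral = F(4) - F(0) = 4.

Antiderivative: F(\theta) = \sqrt{2} \sqrt{\theta^{2} + 2}; value = 4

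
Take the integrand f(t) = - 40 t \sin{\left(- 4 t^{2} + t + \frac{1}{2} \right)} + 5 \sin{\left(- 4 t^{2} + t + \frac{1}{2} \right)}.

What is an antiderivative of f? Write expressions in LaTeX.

f matches the chain-rule pattern g'(h)*h' with inner function h(t) = - 4 t^{2} + t + \frac{1}{2}; substituting u = h(t) collapses the integral.
Check: d/dt[- 5 \cos{\left(- 4 t^{2} + t + \frac{1}{2} \right)}] = - 40 t \sin{\left(- 4 t^{2} + t + \frac{1}{2} \right)} + 5 \sin{\left(- 4 t^{2} + t + \frac{1}{2} \right)} = f(t).

An antiderivative is F(t) = - 5 \cos{\left(- 4 t^{2} + t + \frac{1}{2} \right)}.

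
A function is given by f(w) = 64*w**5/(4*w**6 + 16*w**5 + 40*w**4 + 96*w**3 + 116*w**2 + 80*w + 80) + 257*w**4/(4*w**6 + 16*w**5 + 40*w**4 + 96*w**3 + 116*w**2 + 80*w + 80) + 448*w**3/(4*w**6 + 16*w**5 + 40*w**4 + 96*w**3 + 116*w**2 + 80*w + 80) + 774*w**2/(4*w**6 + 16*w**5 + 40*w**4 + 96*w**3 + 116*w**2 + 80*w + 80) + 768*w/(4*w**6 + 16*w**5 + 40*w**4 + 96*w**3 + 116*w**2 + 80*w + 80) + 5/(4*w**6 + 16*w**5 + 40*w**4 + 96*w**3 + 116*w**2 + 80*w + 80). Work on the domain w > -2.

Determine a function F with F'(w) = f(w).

An antiderivative is F(w) = 4*log(w**4/2 + 3*w**2 + 5/2) - 1/(2*(2*w + 4)).

The integrand splits into summands that can be handled one at a time.
Check: d/dw[4*log(w**4/2 + 3*w**2 + 5/2) - 1/(2*(2*w + 4))] = (64*w**5 + 257*w**4 + 448*w**3 + 774*w**2 + 768*w + 5)/(4*w**6 + 16*w**5 + 40*w**4 + 96*w**3 + 116*w**2 + 80*w + 80), which equals f(w).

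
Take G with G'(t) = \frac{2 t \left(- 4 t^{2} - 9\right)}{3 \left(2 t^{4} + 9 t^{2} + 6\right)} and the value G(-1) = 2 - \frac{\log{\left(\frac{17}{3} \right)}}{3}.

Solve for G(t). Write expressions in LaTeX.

G'(t) matches the chain-rule pattern g'(h)*h' with inner function h(t) = \frac{2 t^{4}}{3} + 3 t^{2} + 2; substituting u = h(t) collapses the integral.
A general antiderivative is - \frac{\log{\left(\frac{2 t^{4}}{3} + 3 t^{2} + 2 \right)}}{3} + C.
The condition gives C = 2 - \frac{\log{\left(\frac{17}{3} \right)}}{3} - (- \frac{\log{\left(\frac{17}{3} \right)}}{3}) = 2.
So G(t) = 2 - \frac{\log{\left(\frac{2 t^{4}}{3} + 3 t^{2} + 2 \right)}}{3}.
Check: d/dt[2 - \frac{\log{\left(\frac{2 t^{4}}{3} + 3 t^{2} + 2 \right)}}{3}] = \frac{- 8 t^{3} - 18 t}{6 t^{4} + 27 t^{2} + 18}, which equals G'(t).

G(t) = 2 - \frac{\log{\left(\frac{2 t^{4}}{3} + 3 t^{2} + 2 \right)}}{3}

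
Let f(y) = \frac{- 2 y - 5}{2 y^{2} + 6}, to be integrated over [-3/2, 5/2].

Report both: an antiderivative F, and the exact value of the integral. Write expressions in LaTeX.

Antiderivative: F(y) = - \frac{\log{\left(y^{2} + 3 \right)}}{2} - \frac{5 \sqrt{3} \operatorname{atan}{\left(\frac{\sqrt{3} y}{3} \right)}}{6}; value = - \frac{5 \sqrt{3} \operatorname{atan}{\left(\frac{5 \sqrt{3}}{6} \right)}}{6} - \frac{\log{\left(\frac{37}{4} \right)}}{2} - \frac{5 \sqrt{3} \operatorname{atan}{\left(\frac{\sqrt{3}}{2} \right)}}{6} + \frac{\log{\left(\frac{21}{4} \right)}}{2}

A first test for any F(y): its y-derivative must equal f(y) identically.
F(y) = - \frac{\log{\left(y^{2} + 3 \right)}}{2} - \frac{5 \sqrt{3} \operatorname{atan}{\left(\frac{\sqrt{3} y}{3} \right)}}{6} is an antiderivative of f.
Check: d/dy[- \frac{\log{\left(y^{2} + 3 \right)}}{2} - \frac{5 \sqrt{3} \operatorname{atan}{\left(\frac{\sqrt{3} y}{3} \right)}}{6}] = \frac{- 2 y - 5}{2 y^{2} + 6} = f(y).
F(5/2) = - \frac{5 \sqrt{3} \operatorname{atan}{\left(\frac{5 \sqrt{3}}{6} \right)}}{6} - \frac{\log{\left(\frac{37}{4} \right)}}{2}; F(-3/2) = - \frac{\log{\left(\frac{21}{4} \right)}}{2} + \frac{5 \sqrt{3} \operatorname{atan}{\left(\frac{\sqrt{3}}{2} \right)}}{6}.
Integral = F(5/2) - F(-3/2) = - \frac{5 \sqrt{3} \operatorname{atan}{\left(\frac{5 \sqrt{3}}{6} \right)}}{6} - \frac{\log{\left(\frac{37}{4} \right)}}{2} - \frac{5 \sqrt{3} \operatorname{atan}{\left(\frac{\sqrt{3}}{2} \right)}}{6} + \frac{\log{\left(\frac{21}{4} \right)}}{2}.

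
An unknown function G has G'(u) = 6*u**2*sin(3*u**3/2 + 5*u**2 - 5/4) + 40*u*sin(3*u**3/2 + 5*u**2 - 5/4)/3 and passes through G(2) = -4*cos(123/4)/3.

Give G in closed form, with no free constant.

G'(u) matches the chain-rule pattern g'(h)*h' with inner function h(u) = 3*u**3/2 + 5*u**2 - 5/4; substituting w = h(u) collapses the integral.
A general antiderivative is -4*cos(3*u**3/2 + 5*u**2 - 5/4)/3 + C.
The condition gives C = -4*cos(123/4)/3 - (-4*cos(123/4)/3) = 0.
So G(u) = -4*cos(3*u**3/2 + 5*u**2 - 5/4)/3.
Check: d/du[-4*cos(3*u**3/2 + 5*u**2 - 5/4)/3] = 6*u**2*sin(3*u**3/2 + 5*u**2 - 5/4) + 40*u*sin(3*u**3/2 + 5*u**2 - 5/4)/3 = G'(u).

G(u) = -4*cos(3*u**3/2 + 5*u**2 - 5/4)/3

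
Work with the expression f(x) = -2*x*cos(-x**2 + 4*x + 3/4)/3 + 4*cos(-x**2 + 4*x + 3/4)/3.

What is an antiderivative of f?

An antiderivative is F(x) = sin(-x**2 + 4*x + 3/4)/3.

The substitution u = -x**2 + 4*x + 3/4 works: f is exactly (dF/du)*(du/dx) for that inner function.
Check: d/dx[sin(-x**2 + 4*x + 3/4)/3] = -2*x*cos(-x**2 + 4*x + 3/4)/3 + 4*cos(-x**2 + 4*x + 3/4)/3 = f(x).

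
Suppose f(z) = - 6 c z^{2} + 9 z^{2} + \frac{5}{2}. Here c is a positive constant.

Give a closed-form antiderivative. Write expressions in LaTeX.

An antiderivative is F(z) = - 2 c z^{3} + 3 z^{3} + \frac{5 z}{2}.

The integrand splits into summands that can be handled one at a time.
Check: d/dz[- 2 c z^{3} + 3 z^{3} + \frac{5 z}{2}] = - 6 c z^{2} + 9 z^{2} + \frac{5}{2} = f(z).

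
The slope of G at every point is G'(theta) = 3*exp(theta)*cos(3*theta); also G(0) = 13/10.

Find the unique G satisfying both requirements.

A candidate passes only if d/dtheta[G] lands on the given G'(theta) exactly.
A general antiderivative is 9*exp(theta)*sin(3*theta)/10 + 3*exp(theta)*cos(3*theta)/10 + C.
The condition gives C = 13/10 - (3/10) = 1.
So G(theta) = (9*exp(theta)*sin(3*theta) + 3*exp(theta)*cos(3*theta) + 10)/10.
Check: d/dtheta[(9*exp(theta)*sin(3*theta) + 3*exp(theta)*cos(3*theta) + 10)/10] = 3*exp(theta)*cos(3*theta) = G'(theta).

G(theta) = (9*exp(theta)*sin(3*theta) + 3*exp(theta)*cos(3*theta) + 10)/10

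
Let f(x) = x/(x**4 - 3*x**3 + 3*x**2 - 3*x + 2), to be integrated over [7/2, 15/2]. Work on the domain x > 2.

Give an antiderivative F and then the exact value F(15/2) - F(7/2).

The denominator factors as (x - 2)*(x - 1)*(x**2 + 1); partial fractions split f into directly integrable pieces: (x - 3)/(10*(x**2 + 1)) - 1/(2*(x - 1)) + 2/(5*(x - 2)).
F(x) = -(-8*log(x - 2) + 10*log(x - 1) - log(x**2 + 1) + 6*atan(x))/20 is an antiderivative of f.
Check: d/dx[-(-8*log(x - 2) + 10*log(x - 1) - log(x**2 + 1) + 6*atan(x))/20] = x/(x**4 - 3*x**3 + 3*x**2 - 3*x + 2) = f(x).
F(15/2) = -log(13/2)/2 - 3*atan(15/2)/10 + log(229/4)/20 + 2*log(11/2)/5; F(7/2) = -log(5/2)/2 - 3*atan(7/2)/10 + log(53/4)/20 + 2*log(3/2)/5.
Integral = F(15/2) - F(7/2) = -log(13/2)/2 - 3*atan(15/2)/10 - 2*log(3/2)/5 - log(53/4)/20 + log(229/4)/20 + 3*atan(7/2)/10 + log(5/2)/2 + 2*log(11/2)/5.

Antiderivative: F(x) = -(-8*log(x - 2) + 10*log(x - 1) - log(x**2 + 1) + 6*atan(x))/20; value = -log(13/2)/2 - 3*atan(15/2)/10 - 2*log(3/2)/5 - log(53/4)/20 + log(229/4)/20 + 3*atan(7/2)/10 + log(5/2)/2 + 2*log(11/2)/5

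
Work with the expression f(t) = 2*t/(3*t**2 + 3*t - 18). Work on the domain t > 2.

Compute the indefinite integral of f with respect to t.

The denominator factors as 3*(t - 2)*(t + 3); partial fractions split f into directly integrable pieces: 2/(5*(t + 3)) + 4/(15*(t - 2)).
Check: d/dt[2*(2*log(t - 2) + 3*log(t + 3))/15] = 2*t/(3*t**2 + 3*t - 18) = f(t).

F(t) = 2*(2*log(t - 2) + 3*log(t + 3))/15 + C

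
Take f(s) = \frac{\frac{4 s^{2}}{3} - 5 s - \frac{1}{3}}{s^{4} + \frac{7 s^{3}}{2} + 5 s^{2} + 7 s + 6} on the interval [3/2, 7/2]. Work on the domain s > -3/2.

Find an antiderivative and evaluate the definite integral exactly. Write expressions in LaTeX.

Antiderivative: F(s) = \frac{244 \log{\left(s + \frac{3}{2} \right)}}{51} - 5 \log{\left(s + 2 \right)} + \frac{11 \log{\left(s^{2} + 2 \right)}}{102} - \frac{38 \sqrt{2} \operatorname{atan}{\left(\frac{\sqrt{2} s}{2} \right)}}{51}; value = - 5 \log{\left(\frac{11}{2} \right)} - \frac{244 \log{\left(3 \right)}}{51} - \frac{38 \sqrt{2} \operatorname{atan}{\left(\frac{7 \sqrt{2}}{4} \right)}}{51} - \frac{11 \log{\left(\frac{17}{4} \right)}}{102} + \frac{11 \log{\left(\frac{57}{4} \right)}}{102} + \frac{38 \sqrt{2} \operatorname{atan}{\left(\frac{3 \sqrt{2}}{4} \right)}}{51} + 5 \log{\left(\frac{7}{2} \right)} + \frac{244 \log{\left(5 \right)}}{51}

Factor the denominator (3 \left(s + 2\right) \left(2 s + 3\right) \left(s^{2} + 2\right)) and decompose: f = \frac{11 s - 76}{51 \left(s^{2} + 2\right)} + \frac{488}{51 \left(2 s + 3\right)} - \frac{5}{s + 2}; each piece integrates to a log, atan, or power term.
F(s) = \frac{244 \log{\left(s + \frac{3}{2} \right)}}{51} - 5 \log{\left(s + 2 \right)} + \frac{11 \log{\left(s^{2} + 2 \right)}}{102} - \frac{38 \sqrt{2} \operatorname{atan}{\left(\frac{\sqrt{2} s}{2} \right)}}{51} is an antiderivative of f.
Check: d/ds[\frac{244 \log{\left(s + \frac{3}{2} \right)}}{51} - 5 \log{\left(s + 2 \right)} + \frac{11 \log{\left(s^{2} + 2 \right)}}{102} - \frac{38 \sqrt{2} \operatorname{atan}{\left(\frac{\sqrt{2} s}{2} \right)}}{51}] = \frac{8 s^{2} - 30 s - 2}{6 s^{4} + 21 s^{3} + 30 s^{2} + 42 s + 36}, which equals f(s).
F(7/2) = - 5 \log{\left(\frac{11}{2} \right)} - \frac{38 \sqrt{2} \operatorname{atan}{\left(\frac{7 \sqrt{2}}{4} \right)}}{51} + \frac{11 \log{\left(\frac{57}{4} \right)}}{102} + \frac{244 \log{\left(5 \right)}}{51}; F(3/2) = - 5 \log{\left(\frac{7}{2} \right)} - \frac{38 \sqrt{2} \operatorname{atan}{\left(\frac{3 \sqrt{2}}{4} \right)}}{51} + \frac{11 \log{\left(\frac{17}{4} \right)}}{102} + \frac{244 \log{\left(3 \right)}}{51}.
Integral = F(7/2) - F(3/2) = - 5 \log{\left(\frac{11}{2} \right)} - \frac{244 \log{\left(3 \right)}}{51} - \frac{38 \sqrt{2} \operatorname{atan}{\left(\frac{7 \sqrt{2}}{4} \right)}}{51} - \frac{11 \log{\left(\frac{17}{4} \right)}}{102} + \frac{11 \log{\left(\frac{57}{4} \right)}}{102} + \frac{38 \sqrt{2} \operatorname{atan}{\left(\frac{3 \sqrt{2}}{4} \right)}}{51} + 5 \log{\left(\frac{7}{2} \right)} + \frac{244 \log{\left(5 \right)}}{51}.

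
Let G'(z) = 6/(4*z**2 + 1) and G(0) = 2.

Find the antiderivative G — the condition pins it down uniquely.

A candidate passes only if d/dz[G] lands on the given G'(z) exactly.
A general antiderivative is 3*atan(2*z) + C.
The condition gives C = 2 - (0) = 2.
So G(z) = 3*atan(2*z) + 2.
Check: d/dz[3*atan(2*z) + 2] = 6/(4*z**2 + 1) = G'(z).

G(z) = 3*atan(2*z) + 2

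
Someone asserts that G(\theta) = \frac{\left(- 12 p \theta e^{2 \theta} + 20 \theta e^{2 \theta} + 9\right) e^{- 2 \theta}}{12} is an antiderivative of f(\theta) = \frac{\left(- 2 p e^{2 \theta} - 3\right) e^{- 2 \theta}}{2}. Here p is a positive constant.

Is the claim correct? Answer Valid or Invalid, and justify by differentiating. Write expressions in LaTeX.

Invalid: d/d\theta[G] - f = \frac{5}{3}, which is not 0.

d/d\theta[G] = \frac{\left(- 6 p e^{2 \theta} + 10 e^{2 \theta} - 9\right) e^{- 2 \theta}}{6}
d/d\theta[G] - f(\theta) = \frac{5}{3} != 0.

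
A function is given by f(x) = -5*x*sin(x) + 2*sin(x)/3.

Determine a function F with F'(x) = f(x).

An antiderivative is F(x) = (15*x*cos(x) - 15*sin(x) - 2*cos(x))/3.

Integrate term by term and add the pieces.
Check: d/dx[(15*x*cos(x) - 15*sin(x) - 2*cos(x))/3] = -5*x*sin(x) + 2*sin(x)/3 = f(x).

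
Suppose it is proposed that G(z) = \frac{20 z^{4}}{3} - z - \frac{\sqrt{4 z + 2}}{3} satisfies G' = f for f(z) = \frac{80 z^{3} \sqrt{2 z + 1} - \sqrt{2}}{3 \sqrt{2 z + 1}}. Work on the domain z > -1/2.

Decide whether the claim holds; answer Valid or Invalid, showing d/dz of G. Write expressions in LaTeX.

Invalid: d/dz[G] - f = -1, which is not 0.

d/dz[G] = \frac{80 z^{3} \sqrt{2 z + 1} - 3 \sqrt{2 z + 1} - \sqrt{2}}{3 \sqrt{2 z + 1}}
d/dz[G] - f(z) = -1 != 0.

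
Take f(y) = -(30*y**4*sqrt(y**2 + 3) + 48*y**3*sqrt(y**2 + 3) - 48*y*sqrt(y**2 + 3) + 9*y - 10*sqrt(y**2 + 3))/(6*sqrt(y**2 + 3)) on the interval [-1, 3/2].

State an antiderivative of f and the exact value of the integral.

Any candidate F(y) must reproduce f(y) exactly when differentiated.
F(y) = -y**5 - 2*y**4 + 4*y**2 + 5*y/3 - 3*sqrt(y**2 + 3)/2 is an antiderivative of f.
Check: d/dy[-y**5 - 2*y**4 + 4*y**2 + 5*y/3 - 3*sqrt(y**2 + 3)/2] = (-30*y**4*sqrt(y**2 + 3) - 48*y**3*sqrt(y**2 + 3) + 48*y*sqrt(y**2 + 3) - 9*y + 10*sqrt(y**2 + 3))/(6*sqrt(y**2 + 3)), which equals f(y).
F(3/2) = -199/32 - 3*sqrt(21)/4; F(-1) = -5/3.
Integral = F(3/2) - F(-1) = -437/96 - 3*sqrt(21)/4.

Antiderivative: F(y) = -y**5 - 2*y**4 + 4*y**2 + 5*y/3 - 3*sqrt(y**2 + 3)/2; value = -437/96 - 3*sqrt(21)/4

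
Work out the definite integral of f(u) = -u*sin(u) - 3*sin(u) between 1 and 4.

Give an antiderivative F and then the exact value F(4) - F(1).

Antiderivative: F(u) = u*cos(u) - sin(u) + 3*cos(u); value = 7*cos(4) - 4*cos(1) - sin(4) + sin(1)

The integrand splits into summands that can be handled one at a time.
F(u) = u*cos(u) - sin(u) + 3*cos(u) is an antiderivative of f.
Check: d/du[u*cos(u) - sin(u) + 3*cos(u)] = -u*sin(u) - 3*sin(u) = f(u).
F(4) = 7*cos(4) - sin(4); F(1) = -sin(1) + 4*cos(1).
Integral = F(4) - F(1) = 7*cos(4) - 4*cos(1) - sin(4) + sin(1).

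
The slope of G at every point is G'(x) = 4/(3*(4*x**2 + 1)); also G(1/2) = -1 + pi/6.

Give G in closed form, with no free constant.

G(x) = 2*atan(2*x)/3 - 1

The proposed G(x) is checked by its d/dx: the result must match the given G'(x).
A general antiderivative is 2*atan(2*x)/3 + C.
The condition gives C = -1 + pi/6 - (pi/6) = -1.
So G(x) = 2*atan(2*x)/3 - 1.
Check: d/dx[2*atan(2*x)/3 - 1] = 4/(12*x**2 + 3), which equals G'(x).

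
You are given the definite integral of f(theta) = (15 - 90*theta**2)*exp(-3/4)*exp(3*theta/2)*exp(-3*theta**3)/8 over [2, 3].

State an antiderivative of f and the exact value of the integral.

Antiderivative: F(theta) = 5*exp(-3/4)*exp(3*theta/2)*exp(-3*theta**3)/4; value = -5*exp(-87/4)/4 + 5*exp(-309/4)/4

f matches the chain-rule pattern g'(h)*h' with inner function h(theta) = -3*theta**3 + 3*theta/2 - 3/4; substituting u = h(theta) collapses the integral.
F(theta) = 5*exp(-3/4)*exp(3*theta/2)*exp(-3*theta**3)/4 is an antiderivative of f.
Check: d/dtheta[5*exp(-3/4)*exp(3*theta/2)*exp(-3*theta**3)/4] = (-90*theta**2*exp(3*theta/2) + 15*exp(3*theta/2))*exp(-3/4)*exp(-3*theta**3)/8, which equals f(theta).
F(3) = 5*exp(-309/4)/4; F(2) = 5*exp(-87/4)/4.
Integral = F(3) - F(2) = -5*exp(-87/4)/4 + 5*exp(-309/4)/4.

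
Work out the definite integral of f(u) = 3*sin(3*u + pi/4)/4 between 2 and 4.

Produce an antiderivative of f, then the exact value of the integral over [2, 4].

A first test for any F(u): its u-derivative must equal f(u) identically.
F(u) = -cos(3*u + pi/4)/4 is an antiderivative of f.
Check: d/du[-cos(3*u + pi/4)/4] = 3*sin(3*u + pi/4)/4 = f(u).
F(4) = -cos(pi/4 + 12)/4; F(2) = -cos(pi/4 + 6)/4.
Integral = F(4) - F(2) = -cos(pi/4 + 12)/4 + cos(pi/4 + 6)/4.

Antiderivative: F(u) = -cos(3*u + pi/4)/4; value = -cos(pi/4 + 12)/4 + cos(pi/4 + 6)/4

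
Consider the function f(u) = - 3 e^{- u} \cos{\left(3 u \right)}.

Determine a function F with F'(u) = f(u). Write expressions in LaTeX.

An antiderivative is F(u) = - \frac{9 e^{- u} \sin{\left(3 u \right)}}{10} + \frac{3 e^{- u} \cos{\left(3 u \right)}}{10}.

Recover f(u) by differentiating a candidate F(u); any mismatch rules it out.
Check: d/du[- \frac{9 e^{- u} \sin{\left(3 u \right)}}{10} + \frac{3 e^{- u} \cos{\left(3 u \right)}}{10}] = - 3 e^{- u} \cos{\left(3 u \right)} = f(u).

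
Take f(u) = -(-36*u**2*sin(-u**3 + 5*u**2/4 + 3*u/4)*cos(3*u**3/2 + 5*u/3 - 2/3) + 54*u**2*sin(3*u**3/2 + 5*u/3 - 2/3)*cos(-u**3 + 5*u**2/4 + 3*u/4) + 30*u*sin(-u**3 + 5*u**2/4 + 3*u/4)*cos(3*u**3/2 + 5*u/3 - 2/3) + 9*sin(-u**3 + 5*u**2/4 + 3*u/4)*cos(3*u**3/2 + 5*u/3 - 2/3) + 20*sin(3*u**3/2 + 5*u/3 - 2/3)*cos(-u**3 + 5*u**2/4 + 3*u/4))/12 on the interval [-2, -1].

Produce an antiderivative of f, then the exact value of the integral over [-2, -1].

f has the shape v'r + vr' for v = cos(3*u**3/2 + 5*u/3 - 2/3) and r = cos(-u**3 + 5*u**2/4 + 3*u/4) — it is the derivative of the product v*r.
F(u) = cos(-u**3 + 5*u**2/4 + 3*u/4)*cos(3*u**3/2 + 5*u/3 - 2/3) is an antiderivative of f.
Check: d/du[cos(-u**3 + 5*u**2/4 + 3*u/4)*cos(3*u**3/2 + 5*u/3 - 2/3)] = 3*u**2*sin(-u**3 + 5*u**2/4 + 3*u/4)*cos(3*u**3/2 + 5*u/3 - 2/3) - 9*u**2*sin(3*u**3/2 + 5*u/3 - 2/3)*cos(-u**3 + 5*u**2/4 + 3*u/4)/2 - 5*u*sin(-u**3 + 5*u**2/4 + 3*u/4)*cos(3*u**3/2 + 5*u/3 - 2/3)/2 - 3*sin(-u**3 + 5*u**2/4 + 3*u/4)*cos(3*u**3/2 + 5*u/3 - 2/3)/4 - 5*sin(3*u**3/2 + 5*u/3 - 2/3)*cos(-u**3 + 5*u**2/4 + 3*u/4)/3, which equals f(u).
F(-1) = cos(3/2)*cos(23/6); F(-2) = cos(23/2)*cos(16).
Integral = F(-1) - F(-2) = cos(3/2)*cos(23/6) - cos(23/2)*cos(16).

Antiderivative: F(u) = cos(-u**3 + 5*u**2/4 + 3*u/4)*cos(3*u**3/2 + 5*u/3 - 2/3); value = cos(3/2)*cos(23/6) - cos(23/2)*cos(16)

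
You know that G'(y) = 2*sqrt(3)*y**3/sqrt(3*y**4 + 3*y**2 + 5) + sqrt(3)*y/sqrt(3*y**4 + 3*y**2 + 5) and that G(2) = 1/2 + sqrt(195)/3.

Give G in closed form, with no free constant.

G(y) = (2*sqrt(3)*sqrt(3*y**4 + 3*y**2 + 5) + 3)/6

The substitution u = y**4 + y**2 + 5/3 works: G'(y) is exactly (dG/du)*(du/dy) for that inner function.
A general antiderivative is sqrt(y**4 + y**2 + 5/3) + C.
The condition gives C = 1/2 + sqrt(195)/3 - (sqrt(195)/3) = 1/2.
So G(y) = (2*sqrt(3)*sqrt(3*y**4 + 3*y**2 + 5) + 3)/6.
Check: d/dy[(2*sqrt(3)*sqrt(3*y**4 + 3*y**2 + 5) + 3)/6] = (2*sqrt(3)*y**3 + sqrt(3)*y)/sqrt(3*y**4 + 3*y**2 + 5), which equals G'(y).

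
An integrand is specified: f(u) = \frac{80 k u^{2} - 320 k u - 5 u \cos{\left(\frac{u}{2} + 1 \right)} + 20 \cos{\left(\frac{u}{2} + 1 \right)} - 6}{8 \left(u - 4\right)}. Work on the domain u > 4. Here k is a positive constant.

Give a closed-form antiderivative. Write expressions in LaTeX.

An antiderivative is F(u) = 5 k u^{2} - \frac{3 \log{\left(\frac{u}{2} - 2 \right)}}{4} - \frac{5 \sin{\left(\frac{u}{2} + 1 \right)}}{4}.

An antiderivative F(u) passes only if d/du[F] lands on f(u) exactly.
Check: d/du[5 k u^{2} - \frac{3 \log{\left(\frac{u}{2} - 2 \right)}}{4} - \frac{5 \sin{\left(\frac{u}{2} + 1 \right)}}{4}] = \frac{80 k u^{2} - 320 k u - 5 u \cos{\left(\frac{u}{2} + 1 \right)} + 20 \cos{\left(\frac{u}{2} + 1 \right)} - 6}{8 u - 32}, which equals f(u).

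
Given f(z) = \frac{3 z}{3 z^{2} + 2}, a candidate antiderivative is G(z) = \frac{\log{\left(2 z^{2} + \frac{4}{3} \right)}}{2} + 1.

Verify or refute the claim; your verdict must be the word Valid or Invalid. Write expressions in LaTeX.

Valid: G'(z) = f(z).

d/dz[G] = \frac{3 z}{3 z^{2} + 2}
This equals f(z) exactly, so the claim holds.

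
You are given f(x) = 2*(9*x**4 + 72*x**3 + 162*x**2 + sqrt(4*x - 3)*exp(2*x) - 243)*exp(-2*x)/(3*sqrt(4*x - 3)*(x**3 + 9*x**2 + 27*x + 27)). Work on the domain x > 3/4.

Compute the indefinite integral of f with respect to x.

Check any antiderivative F(x) by computing F'(x) and comparing it with f(x).
Check: d/dx[(-9*x**2*sqrt(4*x - 3) - 54*x*sqrt(4*x - 3) - 81*sqrt(4*x - 3) - 4*exp(2*x))/(12*x**2*exp(2*x) + 72*x*exp(2*x) + 108*exp(2*x))] = (18*x**4 + 144*x**3 + 324*x**2 + 2*sqrt(4*x - 3)*exp(2*x) - 486)/(3*x**3*sqrt(4*x - 3)*exp(2*x) + 27*x**2*sqrt(4*x - 3)*exp(2*x) + 81*x*sqrt(4*x - 3)*exp(2*x) + 81*sqrt(4*x - 3)*exp(2*x)), which equals f(x).

F(x) = (-9*x**2*sqrt(4*x - 3) - 54*x*sqrt(4*x - 3) - 81*sqrt(4*x - 3) - 4*exp(2*x))/(12*x**2*exp(2*x) + 72*x*exp(2*x) + 108*exp(2*x)) + C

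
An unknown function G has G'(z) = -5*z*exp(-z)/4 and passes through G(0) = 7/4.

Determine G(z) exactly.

G(z) = 5*z*exp(-z)/4 + 1/2 + 5*exp(-z)/4

G'(z) has the shape u'v + uv' for u = 5*z/4 + 5/4 and v = exp(-z) — it is the derivative of the product u*v.
A general antiderivative is (5*z + 5)*exp(-z)/4 + C.
The condition gives C = 7/4 - (5/4) = 1/2.
So G(z) = 5*z*exp(-z)/4 + 1/2 + 5*exp(-z)/4.
Check: d/dz[5*z*exp(-z)/4 + 1/2 + 5*exp(-z)/4] = -5*z*exp(-z)/4 = G'(z).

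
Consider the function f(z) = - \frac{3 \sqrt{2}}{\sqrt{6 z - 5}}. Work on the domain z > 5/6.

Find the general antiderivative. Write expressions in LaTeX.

Recover f(z) by differentiating a candidate F(z); any mismatch rules it out.
Check: d/dz[- \sqrt{2} \sqrt{6 z - 5}] = - \frac{3 \sqrt{2}}{\sqrt{6 z - 5}} = f(z).

F(z) = - \sqrt{2} \sqrt{6 z - 5} + C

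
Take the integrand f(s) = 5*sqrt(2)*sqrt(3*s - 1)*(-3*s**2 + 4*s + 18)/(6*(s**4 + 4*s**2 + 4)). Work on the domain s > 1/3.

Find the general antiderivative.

f has the shape u'v + uv' for u = 20/(3*(s**2 + 2)) and v = (3*s/2 - 1/2)**(3/2) — it is the derivative of the product u*v.
Check: d/ds[(15*sqrt(2)*s*sqrt(3*s - 1) - 5*sqrt(2)*sqrt(3*s - 1))/(3*s**2 + 6)] = (-45*sqrt(2)*s**3 + 75*sqrt(2)*s**2 + 250*sqrt(2)*s - 90*sqrt(2))/(6*s**4*sqrt(3*s - 1) + 24*s**2*sqrt(3*s - 1) + 24*sqrt(3*s - 1)), which equals f(s).

F(s) = (15*sqrt(2)*s*sqrt(3*s - 1) - 5*sqrt(2)*sqrt(3*s - 1))/(3*s**2 + 6) + C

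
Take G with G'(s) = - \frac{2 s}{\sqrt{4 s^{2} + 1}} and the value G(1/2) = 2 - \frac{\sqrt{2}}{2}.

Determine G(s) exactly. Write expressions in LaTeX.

G(s) = - \frac{\sqrt{4 s^{2} + 1} - 4}{2}

The substitution u = 4 s^{2} + 1 works: G'(s) is exactly (dG/du)*(du/ds) for that inner function.
A general antiderivative is - \frac{\sqrt{4 s^{2} + 1}}{2} + C.
The condition gives C = 2 - \frac{\sqrt{2}}{2} - (- \frac{\sqrt{2}}{2}) = 2.
So G(s) = - \frac{\sqrt{4 s^{2} + 1} - 4}{2}.
Check: d/ds[- \frac{\sqrt{4 s^{2} + 1} - 4}{2}] = - \frac{2 s}{\sqrt{4 s^{2} + 1}} = G'(s).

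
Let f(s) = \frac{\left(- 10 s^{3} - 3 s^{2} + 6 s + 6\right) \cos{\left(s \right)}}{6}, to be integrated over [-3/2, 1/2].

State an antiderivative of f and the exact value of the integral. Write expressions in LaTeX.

For F(s) to be correct the identity F'(s) - f(s) = 0 must hold.
F(s) = - \frac{5 s^{3} \sin{\left(s \right)}}{3} - \frac{s^{2} \sin{\left(s \right)}}{2} - 5 s^{2} \cos{\left(s \right)} + 11 s \sin{\left(s \right)} - s \cos{\left(s \right)} + 2 \sin{\left(s \right)} + 11 \cos{\left(s \right)} is an antiderivative of f.
Check: d/ds[- \frac{5 s^{3} \sin{\left(s \right)}}{3} - \frac{s^{2} \sin{\left(s \right)}}{2} - 5 s^{2} \cos{\left(s \right)} + 11 s \sin{\left(s \right)} - s \cos{\left(s \right)} + 2 \sin{\left(s \right)} + 11 \cos{\left(s \right)}] = - \frac{5 s^{3} \cos{\left(s \right)}}{3} - \frac{s^{2} \cos{\left(s \right)}}{2} + s \cos{\left(s \right)} + \cos{\left(s \right)}, which equals f(s).
F(1/2) = \frac{43 \sin{\left(\frac{1}{2} \right)}}{6} + \frac{37 \cos{\left(\frac{1}{2} \right)}}{4}; F(-3/2) = \frac{5 \cos{\left(\frac{3}{2} \right)}}{4} + 10 \sin{\left(\frac{3}{2} \right)}.
Integral = F(1/2) - F(-3/2) = - 10 \sin{\left(\frac{3}{2} \right)} - \frac{5 \cos{\left(\frac{3}{2} \right)}}{4} + \frac{43 \sin{\left(\frac{1}{2} \right)}}{6} + \frac{37 \cos{\left(\frac{1}{2} \right)}}{4}.

Antiderivative: F(s) = - \frac{5 s^{3} \sin{\left(s \right)}}{3} - \frac{s^{2} \sin{\left(s \right)}}{2} - 5 s^{2} \cos{\left(s \right)} + 11 s \sin{\left(s \right)} - s \cos{\left(s \right)} + 2 \sin{\left(s \right)} + 11 \cos{\left(s \right)}; value = - 10 \sin{\left(\frac{3}{2} \right)} - \frac{5 \cos{\left(\frac{3}{2} \right)}}{4} + \frac{43 \sin{\left(\frac{1}{2} \right)}}{6} + \frac{37 \cos{\left(\frac{1}{2} \right)}}{4}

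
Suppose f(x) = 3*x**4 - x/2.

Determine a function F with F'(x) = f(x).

The integrand splits into summands that can be handled one at a time.
Check: d/dx[3*x**5/5 - x**2/4] = 3*x**4 - x/2 = f(x).

An antiderivative is F(x) = 3*x**5/5 - x**2/4.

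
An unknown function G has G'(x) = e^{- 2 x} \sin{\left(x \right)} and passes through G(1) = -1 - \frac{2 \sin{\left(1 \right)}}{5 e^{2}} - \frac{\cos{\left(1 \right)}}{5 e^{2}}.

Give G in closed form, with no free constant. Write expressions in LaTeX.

Since d/dx undoes antidifferentiation here, G(x) must give back the stated G'(x).
A general antiderivative is - \frac{2 e^{- 2 x} \sin{\left(x \right)}}{5} - \frac{e^{- 2 x} \cos{\left(x \right)}}{5} + C.
The condition gives C = -1 - \frac{2 \sin{\left(1 \right)}}{5 e^{2}} - \frac{\cos{\left(1 \right)}}{5 e^{2}} - (- \frac{2 \sin{\left(1 \right)}}{5 e^{2}} - \frac{\cos{\left(1 \right)}}{5 e^{2}}) = -1.
So G(x) = \frac{\left(- 5 e^{2 x} - 2 \sin{\left(x \right)} - \cos{\left(x \right)}\right) e^{- 2 x}}{5}.
Check: d/dx[\frac{\left(- 5 e^{2 x} - 2 \sin{\left(x \right)} - \cos{\left(x \right)}\right) e^{- 2 x}}{5}] = e^{- 2 x} \sin{\left(x \right)} = G'(x).

G(x) = \frac{\left(- 5 e^{2 x} - 2 \sin{\left(x \right)} - \cos{\left(x \right)}\right) e^{- 2 x}}{5}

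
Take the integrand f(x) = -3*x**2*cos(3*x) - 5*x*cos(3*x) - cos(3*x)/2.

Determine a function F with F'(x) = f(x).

An antiderivative is F(x) = -x**2*sin(3*x) - 5*x*sin(3*x)/3 - 2*x*cos(3*x)/3 + sin(3*x)/18 - 5*cos(3*x)/9.

Integrate term by term and add the pieces.
Check: d/dx[-x**2*sin(3*x) - 5*x*sin(3*x)/3 - 2*x*cos(3*x)/3 + sin(3*x)/18 - 5*cos(3*x)/9] = -3*x**2*cos(3*x) - 5*x*cos(3*x) - cos(3*x)/2 = f(x).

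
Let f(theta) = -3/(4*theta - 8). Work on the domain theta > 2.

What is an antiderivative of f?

An antiderivative is F(theta) = -3*log(2*theta - 4)/4.

A first test for any F(theta): its theta-derivative must equal f(theta) identically.
Check: d/dtheta[-3*log(2*theta - 4)/4] = -3/(4*theta - 8) = f(theta).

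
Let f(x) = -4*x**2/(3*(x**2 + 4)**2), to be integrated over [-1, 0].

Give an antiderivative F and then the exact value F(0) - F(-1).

Any candidate F(x) must reproduce f(x) exactly when differentiated.
F(x) = (2*x - (x**2 + 4)*atan(x/2))/(3*(x**2 + 4)) is an antiderivative of f.
Check: d/dx[(2*x - (x**2 + 4)*atan(x/2))/(3*(x**2 + 4))] = -4*x**2/(3*x**4 + 24*x**2 + 48), which equals f(x).
F(0) = 0; F(-1) = -2/15 + atan(1/2)/3.
Integral = F(0) - F(-1) = 2/15 - atan(1/2)/3.

Antiderivative: F(x) = (2*x - (x**2 + 4)*atan(x/2))/(3*(x**2 + 4)); value = 2/15 - atan(1/2)/3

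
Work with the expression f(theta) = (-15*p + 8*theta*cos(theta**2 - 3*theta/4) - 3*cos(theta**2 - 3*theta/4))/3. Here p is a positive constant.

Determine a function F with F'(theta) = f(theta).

An antiderivative is F(theta) = (-15*p*theta + 4*sin(theta**2 - 3*theta/4))/3.

Differentiate the proposed F(theta) back; it has to land on f(theta) exactly.
Check: d/dtheta[(-15*p*theta + 4*sin(theta**2 - 3*theta/4))/3] = -5*p + 8*theta*cos(theta**2 - 3*theta/4)/3 - cos(theta**2 - 3*theta/4), which equals f(theta).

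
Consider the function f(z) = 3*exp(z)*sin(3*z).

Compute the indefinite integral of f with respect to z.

Differentiate the proposed F(z) back; it has to land on f(z) exactly.
Check: d/dz[3*exp(z)*sin(3*z)/10 - 9*exp(z)*cos(3*z)/10] = 3*exp(z)*sin(3*z) = f(z).

F(z) = 3*exp(z)*sin(3*z)/10 - 9*exp(z)*cos(3*z)/10 + C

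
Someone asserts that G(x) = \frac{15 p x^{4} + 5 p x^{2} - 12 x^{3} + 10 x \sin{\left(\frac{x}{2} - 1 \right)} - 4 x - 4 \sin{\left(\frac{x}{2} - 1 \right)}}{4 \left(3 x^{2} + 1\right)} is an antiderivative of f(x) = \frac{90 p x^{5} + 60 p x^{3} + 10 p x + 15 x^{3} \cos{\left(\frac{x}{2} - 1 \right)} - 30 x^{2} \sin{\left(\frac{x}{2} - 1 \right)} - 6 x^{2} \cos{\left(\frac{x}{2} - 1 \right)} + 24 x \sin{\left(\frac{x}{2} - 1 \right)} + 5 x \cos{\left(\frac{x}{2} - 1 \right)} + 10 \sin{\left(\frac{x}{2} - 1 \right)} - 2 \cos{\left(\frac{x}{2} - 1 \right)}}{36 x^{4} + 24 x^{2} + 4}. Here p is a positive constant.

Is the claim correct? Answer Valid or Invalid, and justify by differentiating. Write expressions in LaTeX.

d/dx[G] = \frac{90 p x^{5} + 60 p x^{3} + 10 p x - 36 x^{4} + 15 x^{3} \cos{\left(\frac{x}{2} - 1 \right)} - 30 x^{2} \sin{\left(\frac{x}{2} - 1 \right)} - 6 x^{2} \cos{\left(\frac{x}{2} - 1 \right)} - 24 x^{2} + 24 x \sin{\left(\frac{x}{2} - 1 \right)} + 5 x \cos{\left(\frac{x}{2} - 1 \right)} + 10 \sin{\left(\frac{x}{2} - 1 \right)} - 2 \cos{\left(\frac{x}{2} - 1 \right)} - 4}{36 x^{4} + 24 x^{2} + 4}
d/dx[G] - f(x) = -1 != 0.

Invalid: d/dx[G] - f = -1, which is not 0.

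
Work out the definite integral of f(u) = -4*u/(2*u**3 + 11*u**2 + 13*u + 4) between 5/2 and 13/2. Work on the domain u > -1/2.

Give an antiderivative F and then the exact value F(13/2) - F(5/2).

Factor the denominator ((u + 1)*(u + 4)*(2*u + 1)) and decompose: f = 8/(7*(2*u + 1)) + 16/(21*(u + 4)) - 4/(3*(u + 1)); each piece integrates to a log, atan, or power term.
F(u) = 4*(3*log(u + 1/2) - 7*log(u + 1) + 4*log(u + 4))/21 is an antiderivative of f.
Check: d/du[4*(3*log(u + 1/2) - 7*log(u + 1) + 4*log(u + 4))/21] = -4*u/(2*u**3 + 11*u**2 + 13*u + 4) = f(u).
F(13/2) = -4*log(15/2)/3 + 4*log(7)/7 + 16*log(21/2)/21; F(5/2) = -4*log(7/2)/3 + 4*log(3)/7 + 16*log(13/2)/21.
Integral = F(13/2) - F(5/2) = -4*log(15/2)/3 - 16*log(13/2)/21 - 4*log(3)/7 + 4*log(7)/7 + 4*log(7/2)/3 + 16*log(21/2)/21.

Antiderivative: F(u) = 4*(3*log(u + 1/2) - 7*log(u + 1) + 4*log(u + 4))/21; value = -4*log(15/2)/3 - 16*log(13/2)/21 - 4*log(3)/7 + 4*log(7)/7 + 4*log(7/2)/3 + 16*log(21/2)/21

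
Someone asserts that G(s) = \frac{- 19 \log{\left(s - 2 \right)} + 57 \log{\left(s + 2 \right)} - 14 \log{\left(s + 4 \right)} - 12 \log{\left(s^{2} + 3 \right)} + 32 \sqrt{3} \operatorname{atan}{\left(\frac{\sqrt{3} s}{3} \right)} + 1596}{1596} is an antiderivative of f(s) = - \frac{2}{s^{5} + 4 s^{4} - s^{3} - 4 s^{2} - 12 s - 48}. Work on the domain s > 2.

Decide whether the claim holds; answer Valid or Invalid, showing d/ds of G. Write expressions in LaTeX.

Valid - the claim checks out under differentiation.

d/ds[G] = - \frac{2}{s^{5} + 4 s^{4} - s^{3} - 4 s^{2} - 12 s - 48}
This equals f(s) exactly, so the claim holds.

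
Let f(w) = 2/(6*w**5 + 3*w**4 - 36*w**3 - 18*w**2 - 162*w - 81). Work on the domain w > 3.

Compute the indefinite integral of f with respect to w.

Factor the denominator (3*(w - 3)*(w + 3)*(2*w + 1)*(w**2 + 3)) and decompose: f = (2*w - 1)/(234*(w**2 + 3)) - 32/(1365*(2*w + 1)) + 1/(540*(w + 3)) + 1/(756*(w - 3)); each piece integrates to a log, atan, or power term.
Check: d/dw[-(-65*log(w - 3) + 576*log(w + 1/2) - 91*log(w + 3) - 210*log(w**2 + 3) + 70*sqrt(3)*atan(sqrt(3)*w/3))/49140] = 2/(6*w**5 + 3*w**4 - 36*w**3 - 18*w**2 - 162*w - 81) = f(w).

F(w) = -(-65*log(w - 3) + 576*log(w + 1/2) - 91*log(w + 3) - 210*log(w**2 + 3) + 70*sqrt(3)*atan(sqrt(3)*w/3))/49140 + C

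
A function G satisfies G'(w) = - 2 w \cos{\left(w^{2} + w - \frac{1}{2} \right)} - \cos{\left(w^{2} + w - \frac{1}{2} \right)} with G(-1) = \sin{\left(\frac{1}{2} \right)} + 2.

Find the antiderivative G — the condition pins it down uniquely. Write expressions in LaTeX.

G(w) = 2 - \sin{\left(w^{2} + w - \frac{1}{2} \right)}

G'(w) matches the chain-rule pattern g'(h)*h' with inner function h(w) = w^{2} + w - \frac{1}{2}; substituting u = h(w) collapses the integral.
A general antiderivative is - \sin{\left(w^{2} + w - \frac{1}{2} \right)} + C.
The condition gives C = \sin{\left(\frac{1}{2} \right)} + 2 - (\sin{\left(\frac{1}{2} \right)}) = 2.
So G(w) = 2 - \sin{\left(w^{2} + w - \frac{1}{2} \right)}.
Check: d/dw[2 - \sin{\left(w^{2} + w - \frac{1}{2} \right)}] = - 2 w \cos{\left(w^{2} + w - \frac{1}{2} \right)} - \cos{\left(w^{2} + w - \frac{1}{2} \right)} = G'(w).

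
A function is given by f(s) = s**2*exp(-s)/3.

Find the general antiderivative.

F(s) = (-s**2 - 2*s - 2)*exp(-s)/3 + C

Recognize the product-rule pattern: f = u'v + uv' with u = -s**2/3 - 2*s/3 - 2/3, v = exp(-s), so integration by parts undoes it.
Check: d/ds[(-s**2 - 2*s - 2)*exp(-s)/3] = s**2*exp(-s)/3 = f(s).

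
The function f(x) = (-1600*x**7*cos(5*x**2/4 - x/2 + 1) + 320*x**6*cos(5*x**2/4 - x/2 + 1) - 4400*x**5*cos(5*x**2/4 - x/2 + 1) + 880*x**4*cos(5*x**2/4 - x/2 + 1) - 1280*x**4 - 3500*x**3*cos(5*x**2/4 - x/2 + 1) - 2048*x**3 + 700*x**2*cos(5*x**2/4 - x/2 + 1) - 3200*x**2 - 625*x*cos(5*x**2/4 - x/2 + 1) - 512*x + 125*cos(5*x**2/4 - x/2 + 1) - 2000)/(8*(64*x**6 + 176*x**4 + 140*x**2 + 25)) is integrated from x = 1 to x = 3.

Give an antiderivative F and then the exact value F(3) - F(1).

Antiderivative: F(x) = -5*sin(5*x**2/4 - x/2 + 1)/4 - 5*atan(2*x) + 4/(2*x**2 + 5/2); value = -5*atan(6) - 256/369 - 5*sin(43/4)/4 + 5*sin(7/4)/4 + 5*atan(2)

For F(x) to be correct the identity F'(x) - f(x) = 0 must hold.
F(x) = -5*sin(5*x**2/4 - x/2 + 1)/4 - 5*atan(2*x) + 4/(2*x**2 + 5/2) is an antiderivative of f.
Check: d/dx[-5*sin(5*x**2/4 - x/2 + 1)/4 - 5*atan(2*x) + 4/(2*x**2 + 5/2)] = (-1600*x**7*cos(5*x**2/4 - x/2 + 1) + 320*x**6*cos(5*x**2/4 - x/2 + 1) - 4400*x**5*cos(5*x**2/4 - x/2 + 1) + 880*x**4*cos(5*x**2/4 - x/2 + 1) - 1280*x**4 - 3500*x**3*cos(5*x**2/4 - x/2 + 1) - 2048*x**3 + 700*x**2*cos(5*x**2/4 - x/2 + 1) - 3200*x**2 - 625*x*cos(5*x**2/4 - x/2 + 1) - 512*x + 125*cos(5*x**2/4 - x/2 + 1) - 2000)/(512*x**6 + 1408*x**4 + 1120*x**2 + 200), which equals f(x).
F(3) = -5*atan(6) + 8/41 - 5*sin(43/4)/4; F(1) = -5*atan(2) - 5*sin(7/4)/4 + 8/9.
Integral = F(3) - F(1) = -5*atan(6) - 256/369 - 5*sin(43/4)/4 + 5*sin(7/4)/4 + 5*atan(2).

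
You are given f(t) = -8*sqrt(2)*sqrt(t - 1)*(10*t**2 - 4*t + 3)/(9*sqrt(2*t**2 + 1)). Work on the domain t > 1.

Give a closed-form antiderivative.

Recognize the product-rule pattern: f = u'v + uv' with u = -16*(t - 1)**(3/2)/9, v = sqrt(4*t**2 + 2), so integration by parts undoes it.
Check: d/dt[-16*sqrt(2)*(t - 1)**(3/2)*sqrt(2*t**2 + 1)/9] = (-80*sqrt(2)*t**2*sqrt(t - 1) + 32*sqrt(2)*t*sqrt(t - 1) - 24*sqrt(2)*sqrt(t - 1))/(9*sqrt(2*t**2 + 1)), which equals f(t).

An antiderivative is F(t) = -16*sqrt(2)*(t - 1)**(3/2)*sqrt(2*t**2 + 1)/9.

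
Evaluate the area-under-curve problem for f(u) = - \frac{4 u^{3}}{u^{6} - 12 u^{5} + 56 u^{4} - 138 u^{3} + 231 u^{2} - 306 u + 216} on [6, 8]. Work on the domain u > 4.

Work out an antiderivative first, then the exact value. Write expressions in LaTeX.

The denominator factors as \left(u - 4\right) \left(u - 3\right)^{2} \left(u - 2\right) \left(u^{2} + 3\right); partial fractions split f into directly integrable pieces: - \frac{13 u + 33}{266 \left(u^{2} + 3\right)} + \frac{16}{7 \left(u - 2\right)} + \frac{9}{2 \left(u - 3\right)} + \frac{9}{\left(u - 3\right)^{2}} - \frac{128}{19 \left(u - 4\right)}.
F(u) = - \frac{128 \log{\left(u - 4 \right)}}{19} + \frac{9 \log{\left(u - 3 \right)}}{2} + \frac{16 \log{\left(u - 2 \right)}}{7} - \frac{13 \log{\left(u^{2} + 3 \right)}}{532} - \frac{11 \sqrt{3} \operatorname{atan}{\left(\frac{\sqrt{3} u}{3} \right)}}{266} - \frac{36}{4 u - 12} is an antiderivative of f.
Check: d/du[- \frac{128 \log{\left(u - 4 \right)}}{19} + \frac{9 \log{\left(u - 3 \right)}}{2} + \frac{16 \log{\left(u - 2 \right)}}{7} - \frac{13 \log{\left(u^{2} + 3 \right)}}{532} - \frac{11 \sqrt{3} \operatorname{atan}{\left(\frac{\sqrt{3} u}{3} \right)}}{266} - \frac{36}{4 u - 12}] = - \frac{4 u^{3}}{u^{6} - 12 u^{5} + 56 u^{4} - 138 u^{3} + 231 u^{2} - 306 u + 216} = f(u).
F(8) = - \frac{128 \log{\left(4 \right)}}{19} - \frac{9}{5} - \frac{13 \log{\left(67 \right)}}{532} - \frac{11 \sqrt{3} \operatorname{atan}{\left(\frac{8 \sqrt{3}}{3} \right)}}{266} + \frac{16 \log{\left(6 \right)}}{7} + \frac{9 \log{\left(5 \right)}}{2}; F(6) = - \frac{128 \log{\left(2 \right)}}{19} - 3 - \frac{11 \sqrt{3} \operatorname{atan}{\left(2 \sqrt{3} \right)}}{266} - \frac{13 \log{\left(39 \right)}}{532} + \frac{16 \log{\left(4 \right)}}{7} + \frac{9 \log{\left(3 \right)}}{2}.
Integral = F(8) - F(6) = - \frac{1200 \log{\left(4 \right)}}{133} - \frac{9 \log{\left(3 \right)}}{2} - \frac{13 \log{\left(67 \right)}}{532} - \frac{11 \sqrt{3} \operatorname{atan}{\left(\frac{8 \sqrt{3}}{3} \right)}}{266} + \frac{13 \log{\left(39 \right)}}{532} + \frac{11 \sqrt{3} \operatorname{atan}{\left(2 \sqrt{3} \right)}}{266} + \frac{6}{5} + \frac{16 \log{\left(6 \right)}}{7} + \frac{128 \log{\left(2 \right)}}{19} + \frac{9 \log{\left(5 \right)}}{2}.

Antiderivative: F(u) = - \frac{128 \log{\left(u - 4 \right)}}{19} + \frac{9 \log{\left(u - 3 \right)}}{2} + \frac{16 \log{\left(u - 2 \right)}}{7} - \frac{13 \log{\left(u^{2} + 3 \right)}}{532} - \frac{11 \sqrt{3} \operatorname{atan}{\left(\frac{\sqrt{3} u}{3} \right)}}{266} - \frac{36}{4 u - 12}; value = - \frac{1200 \log{\left(4 \right)}}{133} - \frac{9 \log{\left(3 \right)}}{2} - \frac{13 \log{\left(67 \right)}}{532} - \frac{11 \sqrt{3} \operatorname{atan}{\left(\frac{8 \sqrt{3}}{3} \right)}}{266} + \frac{13 \log{\left(39 \right)}}{532} + \frac{11 \sqrt{3} \operatorname{atan}{\left(2 \sqrt{3} \right)}}{266} + \frac{6}{5} + \frac{16 \log{\left(6 \right)}}{7} + \frac{128 \log{\left(2 \right)}}{19} + \frac{9 \log{\left(5 \right)}}{2}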